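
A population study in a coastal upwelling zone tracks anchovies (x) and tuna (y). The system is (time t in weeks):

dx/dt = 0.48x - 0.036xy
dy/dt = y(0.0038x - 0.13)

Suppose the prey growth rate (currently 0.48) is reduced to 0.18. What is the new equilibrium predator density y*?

y* ≈ 5

At the interior fixed point, setting dx/dt = 0 with x > 0 fixes y* = (prey growth rate)/(xy coefficient) — independent of the other coefficients.
With the change, y* = 0.18/0.036 = 5; it falls from 13.3.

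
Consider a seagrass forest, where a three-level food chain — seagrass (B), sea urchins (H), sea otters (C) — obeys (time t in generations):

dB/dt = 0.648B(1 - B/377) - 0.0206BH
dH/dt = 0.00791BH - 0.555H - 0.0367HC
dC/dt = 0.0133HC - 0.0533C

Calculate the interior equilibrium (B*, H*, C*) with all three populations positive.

From dC/dt = 0: 0.0133H* = 0.0533, so H* = 4.01.
From dB/dt = 0: 0.648(1 - B*/377) = 0.0206·4.01, giving B* = 377·(1 - 0.127) = 329.
From dH/dt = 0: 0.00791·329 - 0.555 = 0.0367C*, so C* = 2.05/0.0367 = 55.8.

B* ≈ 329, H* ≈ 4.01, C* ≈ 55.8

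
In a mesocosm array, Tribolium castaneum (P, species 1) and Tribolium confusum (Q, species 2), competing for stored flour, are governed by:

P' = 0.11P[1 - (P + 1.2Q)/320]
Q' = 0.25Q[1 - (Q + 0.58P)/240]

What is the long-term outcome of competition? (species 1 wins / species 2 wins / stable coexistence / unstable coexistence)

stable coexistence

Compare the nullcline intercepts: K1/α12 = 320/1.2 = 267 > K2 = 240; K2/α21 = 240/0.58 = 414 > K1 = 320.
Since both inequalities hold, each species can invade when rare, so the interior equilibrium is stable.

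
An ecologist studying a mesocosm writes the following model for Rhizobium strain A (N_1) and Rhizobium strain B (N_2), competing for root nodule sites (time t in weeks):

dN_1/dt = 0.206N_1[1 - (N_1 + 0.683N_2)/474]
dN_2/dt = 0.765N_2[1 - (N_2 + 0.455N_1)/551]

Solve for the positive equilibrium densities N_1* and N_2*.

N_1* ≈ 142, N_2* ≈ 487

Setting both brackets to zero gives the nullclines N_1 + 0.683N_2 = 474 and 0.455N_1 + N_2 = 551.
Substituting N_2 = 551 - 0.455N_1 into the first: N_1(1 - 0.683·0.455) = 474 - 0.683·551.
So N_1* = 97.7/0.689 = 142, and then N_2* = 551 - 0.455·142 = 487.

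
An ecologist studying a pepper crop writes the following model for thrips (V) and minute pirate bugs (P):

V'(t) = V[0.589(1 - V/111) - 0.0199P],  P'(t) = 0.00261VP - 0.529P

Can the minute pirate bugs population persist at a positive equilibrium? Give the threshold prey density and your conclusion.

The predator equation gives dP/dt > 0 only when V > 0.529/0.00261 = 203.
Without the predator, V → K = 111. Since 111 < 203, the predator cannot invade.

Threshold V = 203; K < 203, so no, the predator goes extinct.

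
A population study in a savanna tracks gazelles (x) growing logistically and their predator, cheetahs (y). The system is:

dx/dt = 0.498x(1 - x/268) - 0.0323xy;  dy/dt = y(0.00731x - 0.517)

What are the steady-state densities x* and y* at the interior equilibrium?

x* ≈ 70.7, y* ≈ 11.3

From dy/dt = 0 with y > 0: 0.00731x* = 0.517, so x* = 70.7.
Substitute into dx/dt = 0: 0.498(1 - 70.7/268) = 0.0323y*.
The bracket is 0.736, giving y* = 0.367/0.0323 = 11.3.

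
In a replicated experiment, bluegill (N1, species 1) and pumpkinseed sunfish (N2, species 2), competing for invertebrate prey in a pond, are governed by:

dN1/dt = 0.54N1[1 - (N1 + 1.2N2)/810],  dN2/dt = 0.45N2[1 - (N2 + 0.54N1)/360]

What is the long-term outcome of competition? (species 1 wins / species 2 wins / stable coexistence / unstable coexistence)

Compare the nullcline intercepts: K1/α12 = 810/1.2 = 675 > K2 = 360; K2/α21 = 360/0.54 = 667 < K1 = 810.
Since the inequalities point opposite ways, species 1 can invade but species 2 cannot.

species 1 excludes species 2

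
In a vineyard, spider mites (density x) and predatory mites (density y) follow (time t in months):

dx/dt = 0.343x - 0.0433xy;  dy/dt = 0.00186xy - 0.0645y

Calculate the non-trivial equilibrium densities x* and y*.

x* ≈ 34.7, y* ≈ 7.92

Set dy/dt = 0 with y > 0: 0.00186x - 0.0645 = 0, so x* = 0.0645/0.00186 = 34.7.
Set dx/dt = 0 with x > 0: 0.343 - 0.0433y = 0, so y* = 0.343/0.0433 = 7.92.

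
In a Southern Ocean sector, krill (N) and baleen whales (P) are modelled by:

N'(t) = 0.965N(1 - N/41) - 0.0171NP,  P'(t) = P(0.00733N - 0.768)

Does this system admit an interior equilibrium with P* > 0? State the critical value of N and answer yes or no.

Threshold N = 105; K < 105, so no, the predator goes extinct.

The predator equation gives dP/dt > 0 only when N > 0.768/0.00733 = 105.
Without the predator, N → K = 41. Since 41 < 105, the predator cannot invade.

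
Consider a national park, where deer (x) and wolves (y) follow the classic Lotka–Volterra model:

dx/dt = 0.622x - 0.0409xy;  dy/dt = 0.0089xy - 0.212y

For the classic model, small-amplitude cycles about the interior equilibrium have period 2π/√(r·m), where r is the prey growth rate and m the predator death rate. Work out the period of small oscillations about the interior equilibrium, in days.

Here r = 0.622 and m = 0.212, so r·m = 0.132.
ω = √0.132 = 0.363 per day, hence T = 2π/ω ≈ 17.3 days.

T ≈ 17.3 days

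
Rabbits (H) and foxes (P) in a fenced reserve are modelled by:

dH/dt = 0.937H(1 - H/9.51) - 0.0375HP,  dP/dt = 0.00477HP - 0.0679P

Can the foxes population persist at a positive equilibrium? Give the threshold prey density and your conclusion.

Threshold H = 14.2; K < 14.2, so no, the predator goes extinct.

The predator equation gives dP/dt > 0 only when H > 0.0679/0.00477 = 14.2.
Without the predator, H → K = 9.51. Since 9.51 < 14.2, the predator cannot invade.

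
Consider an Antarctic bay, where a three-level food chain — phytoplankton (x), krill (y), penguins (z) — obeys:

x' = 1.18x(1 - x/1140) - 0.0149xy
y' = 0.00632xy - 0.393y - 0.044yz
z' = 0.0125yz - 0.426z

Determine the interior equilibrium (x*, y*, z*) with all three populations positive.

x* ≈ 649, y* ≈ 34.1, z* ≈ 84.3

From dz/dt = 0: 0.0125y* = 0.426, so y* = 34.1.
From dx/dt = 0: 1.18(1 - x*/1140) = 0.0149·34.1, giving x* = 1140·(1 - 0.43) = 649.
From dy/dt = 0: 0.00632·649 - 0.393 = 0.044z*, so z* = 3.71/0.044 = 84.3.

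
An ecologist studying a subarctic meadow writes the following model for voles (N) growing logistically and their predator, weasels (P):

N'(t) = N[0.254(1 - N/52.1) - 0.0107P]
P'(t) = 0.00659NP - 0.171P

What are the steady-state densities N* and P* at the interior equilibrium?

N* ≈ 25.9, P* ≈ 11.9

From dP/dt = 0 with P > 0: 0.00659N* = 0.171, so N* = 25.9.
Substitute into dN/dt = 0: 0.254(1 - 25.9/52.1) = 0.0107P*.
The bracket is 0.502, giving P* = 0.127/0.0107 = 11.9.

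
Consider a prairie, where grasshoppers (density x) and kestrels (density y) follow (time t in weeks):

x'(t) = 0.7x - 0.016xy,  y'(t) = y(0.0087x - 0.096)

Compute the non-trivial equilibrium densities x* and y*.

x* ≈ 11, y* ≈ 43.7

Set dy/dt = 0 with y > 0: 0.0087x - 0.096 = 0, so x* = 0.096/0.0087 = 11.
Set dx/dt = 0 with x > 0: 0.7 - 0.016y = 0, so y* = 0.7/0.016 = 43.7.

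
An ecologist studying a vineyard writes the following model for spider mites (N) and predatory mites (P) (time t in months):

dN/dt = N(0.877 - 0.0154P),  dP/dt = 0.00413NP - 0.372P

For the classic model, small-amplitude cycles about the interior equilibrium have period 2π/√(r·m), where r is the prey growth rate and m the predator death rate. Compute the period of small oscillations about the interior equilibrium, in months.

Here r = 0.877 and m = 0.372, so r·m = 0.326.
ω = √0.326 = 0.571 per month, hence T = 2π/ω ≈ 11 months.

T ≈ 11 months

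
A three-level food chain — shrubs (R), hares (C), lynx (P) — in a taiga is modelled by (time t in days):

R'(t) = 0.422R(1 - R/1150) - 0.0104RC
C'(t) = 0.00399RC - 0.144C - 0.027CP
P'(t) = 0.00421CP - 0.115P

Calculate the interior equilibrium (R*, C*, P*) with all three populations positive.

From dP/dt = 0: 0.00421C* = 0.115, so C* = 27.3.
From dR/dt = 0: 0.422(1 - R*/1150) = 0.0104·27.3, giving R* = 1150·(1 - 0.673) = 376.
From dC/dt = 0: 0.00399·376 - 0.144 = 0.027P*, so P* = 1.36/0.027 = 50.2.

R* ≈ 376, C* ≈ 27.3, P* ≈ 50.2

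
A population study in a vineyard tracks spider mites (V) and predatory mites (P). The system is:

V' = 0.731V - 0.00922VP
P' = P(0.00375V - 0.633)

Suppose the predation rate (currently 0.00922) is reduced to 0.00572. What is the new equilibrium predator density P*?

At the interior fixed point, setting dV/dt = 0 with V > 0 fixes P* = (prey growth rate)/(VP coefficient) — independent of the other coefficients.
With the change, P* = 0.731/0.00572 = 128; it rises from 79.3.

P* ≈ 128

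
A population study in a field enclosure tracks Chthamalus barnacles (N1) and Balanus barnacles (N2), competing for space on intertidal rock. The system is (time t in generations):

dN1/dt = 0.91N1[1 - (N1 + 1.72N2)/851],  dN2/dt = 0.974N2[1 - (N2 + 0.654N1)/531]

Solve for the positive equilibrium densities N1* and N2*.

Setting both brackets to zero gives the nullclines N1 + 1.72N2 = 851 and 0.654N1 + N2 = 531.
Substituting N2 = 531 - 0.654N1 into the first: N1(1 - 1.72·0.654) = 851 - 1.72·531.
So N1* = -62.3/-0.125 = 499, and then N2* = 531 - 0.654·499 = 205.

N1* ≈ 499, N2* ≈ 205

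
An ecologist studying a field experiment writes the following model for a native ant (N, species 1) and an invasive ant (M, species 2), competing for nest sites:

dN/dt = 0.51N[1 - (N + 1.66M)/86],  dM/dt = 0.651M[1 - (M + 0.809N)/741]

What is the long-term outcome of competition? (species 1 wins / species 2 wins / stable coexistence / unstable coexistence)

species 2 excludes species 1

Compare the nullcline intercepts: K1/α12 = 86/1.66 = 51.8 < K2 = 741; K2/α21 = 741/0.809 = 916 > K1 = 86.
Since the inequalities point opposite ways, species 2 can invade but species 1 cannot.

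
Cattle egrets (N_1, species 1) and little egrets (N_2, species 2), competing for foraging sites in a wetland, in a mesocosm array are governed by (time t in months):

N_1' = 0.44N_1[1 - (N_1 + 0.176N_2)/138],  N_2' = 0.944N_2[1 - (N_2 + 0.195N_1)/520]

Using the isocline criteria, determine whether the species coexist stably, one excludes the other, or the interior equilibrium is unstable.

stable coexistence

Compare the nullcline intercepts: K1/α12 = 138/0.176 = 784 > K2 = 520; K2/α21 = 520/0.195 = 2670 > K1 = 138.
Since both inequalities hold, each species can invade when rare, so the interior equilibrium is stable.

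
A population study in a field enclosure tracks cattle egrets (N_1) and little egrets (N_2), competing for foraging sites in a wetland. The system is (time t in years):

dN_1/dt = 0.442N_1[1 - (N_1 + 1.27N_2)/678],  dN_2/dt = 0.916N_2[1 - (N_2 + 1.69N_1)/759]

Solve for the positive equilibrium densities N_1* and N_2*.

Setting both brackets to zero gives the nullclines N_1 + 1.27N_2 = 678 and 1.69N_1 + N_2 = 759.
Substituting N_2 = 759 - 1.69N_1 into the first: N_1(1 - 1.27·1.69) = 678 - 1.27·759.
So N_1* = -286/-1.15 = 249, and then N_2* = 759 - 1.69·249 = 337.

N_1* ≈ 249, N_2* ≈ 337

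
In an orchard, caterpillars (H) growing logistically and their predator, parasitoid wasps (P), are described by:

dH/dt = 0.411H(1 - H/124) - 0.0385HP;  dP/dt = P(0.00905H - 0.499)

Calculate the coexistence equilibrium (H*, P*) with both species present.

From dP/dt = 0 with P > 0: 0.00905H* = 0.499, so H* = 55.1.
Substitute into dH/dt = 0: 0.411(1 - 55.1/124) = 0.0385P*.
The bracket is 0.555, giving P* = 0.228/0.0385 = 5.93.

H* ≈ 55.1, P* ≈ 5.93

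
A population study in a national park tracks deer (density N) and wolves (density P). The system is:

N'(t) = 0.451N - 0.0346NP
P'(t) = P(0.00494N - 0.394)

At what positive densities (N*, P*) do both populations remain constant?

N* ≈ 79.8, P* ≈ 13

Set dP/dt = 0 with P > 0: 0.00494N - 0.394 = 0, so N* = 0.394/0.00494 = 79.8.
Set dN/dt = 0 with N > 0: 0.451 - 0.0346P = 0, so P* = 0.451/0.0346 = 13.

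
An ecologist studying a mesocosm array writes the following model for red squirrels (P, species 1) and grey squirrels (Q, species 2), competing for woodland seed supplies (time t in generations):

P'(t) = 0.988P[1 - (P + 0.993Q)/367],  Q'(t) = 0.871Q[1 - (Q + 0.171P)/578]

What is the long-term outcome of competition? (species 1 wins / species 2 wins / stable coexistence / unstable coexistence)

Compare the nullcline intercepts: K1/α12 = 367/0.993 = 370 < K2 = 578; K2/α21 = 578/0.171 = 3380 > K1 = 367.
Since the inequalities point opposite ways, species 2 can invade but species 1 cannot.

species 2 excludes species 1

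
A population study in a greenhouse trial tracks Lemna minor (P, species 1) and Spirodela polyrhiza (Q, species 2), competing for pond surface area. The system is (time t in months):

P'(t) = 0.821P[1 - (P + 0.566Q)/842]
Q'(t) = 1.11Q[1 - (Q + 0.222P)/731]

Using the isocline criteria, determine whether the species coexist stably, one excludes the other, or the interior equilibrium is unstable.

Compare the nullcline intercepts: K1/α12 = 842/0.566 = 1490 > K2 = 731; K2/α21 = 731/0.222 = 3290 > K1 = 842.
Since both inequalities hold, each species can invade when rare, so the interior equilibrium is stable.

stable coexistence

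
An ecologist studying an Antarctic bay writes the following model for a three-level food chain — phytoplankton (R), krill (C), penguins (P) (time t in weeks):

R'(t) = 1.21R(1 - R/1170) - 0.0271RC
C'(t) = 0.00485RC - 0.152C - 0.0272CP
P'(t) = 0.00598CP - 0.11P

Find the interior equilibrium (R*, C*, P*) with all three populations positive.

R* ≈ 688, C* ≈ 18.4, P* ≈ 117

From dP/dt = 0: 0.00598C* = 0.11, so C* = 18.4.
From dR/dt = 0: 1.21(1 - R*/1170) = 0.0271·18.4, giving R* = 1170·(1 - 0.412) = 688.
From dC/dt = 0: 0.00485·688 - 0.152 = 0.0272P*, so P* = 3.18/0.0272 = 117.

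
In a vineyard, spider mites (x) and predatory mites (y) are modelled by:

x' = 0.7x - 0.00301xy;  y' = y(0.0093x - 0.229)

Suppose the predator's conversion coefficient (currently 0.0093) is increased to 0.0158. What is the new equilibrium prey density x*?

x* ≈ 14.5

At the interior fixed point, setting dy/dt = 0 with y > 0 fixes x* = (predator death rate)/(xy coefficient) — independent of the other coefficients.
With the change, x* = 0.229/0.0158 = 14.5; it falls from 24.6.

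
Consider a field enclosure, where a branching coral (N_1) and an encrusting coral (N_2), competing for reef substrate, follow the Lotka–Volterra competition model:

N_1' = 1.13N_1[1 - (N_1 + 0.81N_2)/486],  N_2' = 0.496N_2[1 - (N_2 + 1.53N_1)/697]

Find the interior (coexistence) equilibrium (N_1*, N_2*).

Setting both brackets to zero gives the nullclines N_1 + 0.81N_2 = 486 and 1.53N_1 + N_2 = 697.
Substituting N_2 = 697 - 1.53N_1 into the first: N_1(1 - 0.81·1.53) = 486 - 0.81·697.
So N_1* = -78.6/-0.239 = 328, and then N_2* = 697 - 1.53·328 = 195.

N_1* ≈ 328, N_2* ≈ 195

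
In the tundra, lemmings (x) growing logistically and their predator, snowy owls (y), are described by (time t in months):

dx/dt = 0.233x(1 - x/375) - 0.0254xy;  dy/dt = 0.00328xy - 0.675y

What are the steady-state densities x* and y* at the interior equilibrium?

x* ≈ 206, y* ≈ 4.14

From dy/dt = 0 with y > 0: 0.00328x* = 0.675, so x* = 206.
Substitute into dx/dt = 0: 0.233(1 - 206/375) = 0.0254y*.
The bracket is 0.451, giving y* = 0.105/0.0254 = 4.14.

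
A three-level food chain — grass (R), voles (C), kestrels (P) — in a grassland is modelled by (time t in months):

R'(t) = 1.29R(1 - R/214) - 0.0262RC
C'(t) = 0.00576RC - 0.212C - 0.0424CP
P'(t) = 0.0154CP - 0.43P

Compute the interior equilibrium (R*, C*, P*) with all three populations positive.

From dP/dt = 0: 0.0154C* = 0.43, so C* = 27.9.
From dR/dt = 0: 1.29(1 - R*/214) = 0.0262·27.9, giving R* = 214·(1 - 0.567) = 92.6.
From dC/dt = 0: 0.00576·92.6 - 0.212 = 0.0424P*, so P* = 0.322/0.0424 = 7.59.

R* ≈ 92.6, C* ≈ 27.9, P* ≈ 7.59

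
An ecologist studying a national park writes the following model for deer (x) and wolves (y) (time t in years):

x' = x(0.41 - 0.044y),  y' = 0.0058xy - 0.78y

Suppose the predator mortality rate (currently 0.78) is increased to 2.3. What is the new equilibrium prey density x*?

At the interior fixed point, setting dy/dt = 0 with y > 0 fixes x* = (predator death rate)/(xy coefficient) — independent of the other coefficients.
With the change, x* = 2.3/0.0058 = 397; it rises from 134.

x* ≈ 397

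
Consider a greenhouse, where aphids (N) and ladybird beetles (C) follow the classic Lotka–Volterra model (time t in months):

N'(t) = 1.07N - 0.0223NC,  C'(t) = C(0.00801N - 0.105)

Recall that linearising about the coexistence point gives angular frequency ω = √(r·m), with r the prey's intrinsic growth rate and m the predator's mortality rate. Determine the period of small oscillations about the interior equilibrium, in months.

Here r = 1.07 and m = 0.105, so r·m = 0.112.
ω = √0.112 = 0.335 per month, hence T = 2π/ω ≈ 18.7 months.

T ≈ 18.7 months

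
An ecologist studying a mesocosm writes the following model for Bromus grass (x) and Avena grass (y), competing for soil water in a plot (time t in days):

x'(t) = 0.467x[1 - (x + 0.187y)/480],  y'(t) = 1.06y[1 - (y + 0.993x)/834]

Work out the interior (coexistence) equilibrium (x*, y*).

x* ≈ 398, y* ≈ 439

Setting both brackets to zero gives the nullclines x + 0.187y = 480 and 0.993x + y = 834.
Substituting y = 834 - 0.993x into the first: x(1 - 0.187·0.993) = 480 - 0.187·834.
So x* = 324/0.814 = 398, and then y* = 834 - 0.993·398 = 439.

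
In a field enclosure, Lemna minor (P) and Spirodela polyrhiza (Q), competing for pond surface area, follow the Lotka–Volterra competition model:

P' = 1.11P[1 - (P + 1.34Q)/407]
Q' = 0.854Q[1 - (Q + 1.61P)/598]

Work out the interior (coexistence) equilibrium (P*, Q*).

P* ≈ 341, Q* ≈ 49.5

Setting both brackets to zero gives the nullclines P + 1.34Q = 407 and 1.61P + Q = 598.
Substituting Q = 598 - 1.61P into the first: P(1 - 1.34·1.61) = 407 - 1.34·598.
So P* = -394/-1.16 = 341, and then Q* = 598 - 1.61·341 = 49.5.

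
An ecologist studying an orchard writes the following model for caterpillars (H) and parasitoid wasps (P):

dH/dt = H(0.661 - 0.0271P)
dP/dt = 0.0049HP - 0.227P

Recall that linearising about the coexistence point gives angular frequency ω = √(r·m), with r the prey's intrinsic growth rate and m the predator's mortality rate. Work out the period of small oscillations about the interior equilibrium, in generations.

T ≈ 16.2 generations

Here r = 0.661 and m = 0.227, so r·m = 0.15.
ω = √0.15 = 0.387 per generation, hence T = 2π/ω ≈ 16.2 generations.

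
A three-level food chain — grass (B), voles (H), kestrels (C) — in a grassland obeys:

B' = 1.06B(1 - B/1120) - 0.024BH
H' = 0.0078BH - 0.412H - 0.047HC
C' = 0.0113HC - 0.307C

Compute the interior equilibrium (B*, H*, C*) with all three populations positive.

B* ≈ 431, H* ≈ 27.2, C* ≈ 62.8

From dC/dt = 0: 0.0113H* = 0.307, so H* = 27.2.
From dB/dt = 0: 1.06(1 - B*/1120) = 0.024·27.2, giving B* = 1120·(1 - 0.615) = 431.
From dH/dt = 0: 0.0078·431 - 0.412 = 0.047C*, so C* = 2.95/0.047 = 62.8.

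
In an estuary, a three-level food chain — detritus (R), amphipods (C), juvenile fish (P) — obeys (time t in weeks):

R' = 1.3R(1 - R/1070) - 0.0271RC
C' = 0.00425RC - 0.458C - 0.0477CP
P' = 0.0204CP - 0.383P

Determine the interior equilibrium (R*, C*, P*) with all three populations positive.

R* ≈ 651, C* ≈ 18.8, P* ≈ 48.4

From dP/dt = 0: 0.0204C* = 0.383, so C* = 18.8.
From dR/dt = 0: 1.3(1 - R*/1070) = 0.0271·18.8, giving R* = 1070·(1 - 0.391) = 651.
From dC/dt = 0: 0.00425·651 - 0.458 = 0.0477P*, so P* = 2.31/0.0477 = 48.4.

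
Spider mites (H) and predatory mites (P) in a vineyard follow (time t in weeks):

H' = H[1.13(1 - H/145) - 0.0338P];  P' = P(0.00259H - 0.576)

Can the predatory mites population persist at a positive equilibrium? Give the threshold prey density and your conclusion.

The predator equation gives dP/dt > 0 only when H > 0.576/0.00259 = 222.
Without the predator, H → K = 145. Since 145 < 222, the predator cannot invade.

Threshold H = 222; K < 222, so no, the predator goes extinct.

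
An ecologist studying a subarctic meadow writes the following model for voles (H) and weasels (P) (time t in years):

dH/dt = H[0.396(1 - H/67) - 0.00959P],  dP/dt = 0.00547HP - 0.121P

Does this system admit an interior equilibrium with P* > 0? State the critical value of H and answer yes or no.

The predator equation gives dP/dt > 0 only when H > 0.121/0.00547 = 22.1.
Without the predator, H → K = 67. Since 67 > 22.1, the predator can invade and persist.

Threshold H = 22.1; K > 22.1, so yes, the predator persists.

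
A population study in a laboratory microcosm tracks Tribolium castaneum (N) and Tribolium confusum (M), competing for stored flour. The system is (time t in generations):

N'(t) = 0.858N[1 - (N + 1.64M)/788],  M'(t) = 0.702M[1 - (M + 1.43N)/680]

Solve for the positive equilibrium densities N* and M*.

N* ≈ 243, M* ≈ 332

Setting both brackets to zero gives the nullclines N + 1.64M = 788 and 1.43N + M = 680.
Substituting M = 680 - 1.43N into the first: N(1 - 1.64·1.43) = 788 - 1.64·680.
So N* = -327/-1.35 = 243, and then M* = 680 - 1.43·243 = 332.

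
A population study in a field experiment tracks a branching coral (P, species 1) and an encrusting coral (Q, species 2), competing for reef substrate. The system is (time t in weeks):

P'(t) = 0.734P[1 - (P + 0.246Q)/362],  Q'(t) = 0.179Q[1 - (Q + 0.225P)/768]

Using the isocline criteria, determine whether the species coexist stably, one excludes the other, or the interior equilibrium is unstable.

Compare the nullcline intercepts: K1/α12 = 362/0.246 = 1470 > K2 = 768; K2/α21 = 768/0.225 = 3410 > K1 = 362.
Since both inequalities hold, each species can invade when rare, so the interior equilibrium is stable.

stable coexistence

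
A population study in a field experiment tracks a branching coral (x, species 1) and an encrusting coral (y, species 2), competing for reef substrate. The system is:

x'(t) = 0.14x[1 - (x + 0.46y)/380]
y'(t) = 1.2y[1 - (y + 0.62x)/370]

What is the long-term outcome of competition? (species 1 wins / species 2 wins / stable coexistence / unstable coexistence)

stable coexistence

Compare the nullcline intercepts: K1/α12 = 380/0.46 = 826 > K2 = 370; K2/α21 = 370/0.62 = 597 > K1 = 380.
Since both inequalities hold, each species can invade when rare, so the interior equilibrium is stable.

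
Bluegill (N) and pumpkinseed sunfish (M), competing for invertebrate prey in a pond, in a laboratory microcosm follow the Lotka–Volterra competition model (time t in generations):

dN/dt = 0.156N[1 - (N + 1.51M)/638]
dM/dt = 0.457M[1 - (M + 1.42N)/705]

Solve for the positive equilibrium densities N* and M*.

Setting both brackets to zero gives the nullclines N + 1.51M = 638 and 1.42N + M = 705.
Substituting M = 705 - 1.42N into the first: N(1 - 1.51·1.42) = 638 - 1.51·705.
So N* = -427/-1.14 = 373, and then M* = 705 - 1.42·373 = 176.

N* ≈ 373, M* ≈ 176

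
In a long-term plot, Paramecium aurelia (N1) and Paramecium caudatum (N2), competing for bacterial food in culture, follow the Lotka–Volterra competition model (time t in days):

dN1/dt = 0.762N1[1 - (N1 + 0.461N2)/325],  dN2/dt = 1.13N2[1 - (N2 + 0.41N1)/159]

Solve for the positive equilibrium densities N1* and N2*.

Setting both brackets to zero gives the nullclines N1 + 0.461N2 = 325 and 0.41N1 + N2 = 159.
Substituting N2 = 159 - 0.41N1 into the first: N1(1 - 0.461·0.41) = 325 - 0.461·159.
So N1* = 252/0.811 = 310, and then N2* = 159 - 0.41·310 = 31.8.

N1* ≈ 310, N2* ≈ 31.8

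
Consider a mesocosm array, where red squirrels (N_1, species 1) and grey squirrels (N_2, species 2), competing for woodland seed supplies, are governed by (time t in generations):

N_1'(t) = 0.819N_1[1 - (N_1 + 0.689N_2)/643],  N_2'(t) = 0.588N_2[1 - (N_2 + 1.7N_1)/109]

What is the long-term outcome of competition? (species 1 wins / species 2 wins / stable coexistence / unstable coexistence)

species 1 excludes species 2

Compare the nullcline intercepts: K1/α12 = 643/0.689 = 933 > K2 = 109; K2/α21 = 109/1.7 = 64.1 < K1 = 643.
Since the inequalities point opposite ways, species 1 can invade but species 2 cannot.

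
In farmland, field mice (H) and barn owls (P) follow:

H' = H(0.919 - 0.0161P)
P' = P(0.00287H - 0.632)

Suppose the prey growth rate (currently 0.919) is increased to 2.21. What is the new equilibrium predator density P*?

P* ≈ 137

At the interior fixed point, setting dH/dt = 0 with H > 0 fixes P* = (prey growth rate)/(HP coefficient) — independent of the other coefficients.
With the change, P* = 2.21/0.0161 = 137; it rises from 57.1.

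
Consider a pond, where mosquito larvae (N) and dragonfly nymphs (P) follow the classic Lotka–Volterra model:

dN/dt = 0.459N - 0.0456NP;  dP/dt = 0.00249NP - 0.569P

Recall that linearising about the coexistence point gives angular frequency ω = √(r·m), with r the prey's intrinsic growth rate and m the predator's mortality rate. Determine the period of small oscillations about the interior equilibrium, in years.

T ≈ 12.3 years

Here r = 0.459 and m = 0.569, so r·m = 0.261.
ω = √0.261 = 0.511 per year, hence T = 2π/ω ≈ 12.3 years.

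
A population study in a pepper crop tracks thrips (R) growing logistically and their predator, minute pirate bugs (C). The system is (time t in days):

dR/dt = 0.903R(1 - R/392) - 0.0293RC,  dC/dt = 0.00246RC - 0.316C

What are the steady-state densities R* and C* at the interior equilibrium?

From dC/dt = 0 with C > 0: 0.00246R* = 0.316, so R* = 128.
Substitute into dR/dt = 0: 0.903(1 - 128/392) = 0.0293C*.
The bracket is 0.672, giving C* = 0.607/0.0293 = 20.7.

R* ≈ 128, C* ≈ 20.7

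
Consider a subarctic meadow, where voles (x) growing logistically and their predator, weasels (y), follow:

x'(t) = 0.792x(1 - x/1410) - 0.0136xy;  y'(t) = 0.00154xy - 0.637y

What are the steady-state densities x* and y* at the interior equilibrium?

x* ≈ 414, y* ≈ 41.2

From dy/dt = 0 with y > 0: 0.00154x* = 0.637, so x* = 414.
Substitute into dx/dt = 0: 0.792(1 - 414/1410) = 0.0136y*.
The bracket is 0.707, giving y* = 0.56/0.0136 = 41.2.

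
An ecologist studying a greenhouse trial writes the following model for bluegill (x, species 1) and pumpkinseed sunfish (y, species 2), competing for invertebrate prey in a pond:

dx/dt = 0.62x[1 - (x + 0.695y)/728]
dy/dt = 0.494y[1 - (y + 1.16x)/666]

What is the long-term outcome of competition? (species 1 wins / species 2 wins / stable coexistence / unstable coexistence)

Compare the nullcline intercepts: K1/α12 = 728/0.695 = 1050 > K2 = 666; K2/α21 = 666/1.16 = 574 < K1 = 728.
Since the inequalities point opposite ways, species 1 can invade but species 2 cannot.

species 1 excludes species 2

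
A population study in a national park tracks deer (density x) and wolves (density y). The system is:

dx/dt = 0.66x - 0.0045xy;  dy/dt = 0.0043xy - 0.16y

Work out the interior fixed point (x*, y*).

x* ≈ 37.2, y* ≈ 147

Set dy/dt = 0 with y > 0: 0.0043x - 0.16 = 0, so x* = 0.16/0.0043 = 37.2.
Set dx/dt = 0 with x > 0: 0.66 - 0.0045y = 0, so y* = 0.66/0.0045 = 147.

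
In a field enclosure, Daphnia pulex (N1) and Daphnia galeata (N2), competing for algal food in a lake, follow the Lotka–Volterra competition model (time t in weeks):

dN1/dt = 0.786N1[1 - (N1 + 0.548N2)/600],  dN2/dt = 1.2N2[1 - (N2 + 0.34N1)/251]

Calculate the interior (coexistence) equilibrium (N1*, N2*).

Setting both brackets to zero gives the nullclines N1 + 0.548N2 = 600 and 0.34N1 + N2 = 251.
Substituting N2 = 251 - 0.34N1 into the first: N1(1 - 0.548·0.34) = 600 - 0.548·251.
So N1* = 462/0.814 = 568, and then N2* = 251 - 0.34·568 = 57.8.

N1* ≈ 568, N2* ≈ 57.8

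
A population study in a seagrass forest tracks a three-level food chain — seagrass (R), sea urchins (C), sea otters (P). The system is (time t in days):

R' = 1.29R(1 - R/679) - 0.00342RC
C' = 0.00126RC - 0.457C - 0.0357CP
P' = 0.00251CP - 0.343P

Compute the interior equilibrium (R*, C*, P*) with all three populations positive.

R* ≈ 433, C* ≈ 137, P* ≈ 2.48

From dP/dt = 0: 0.00251C* = 0.343, so C* = 137.
From dR/dt = 0: 1.29(1 - R*/679) = 0.00342·137, giving R* = 679·(1 - 0.362) = 433.
From dC/dt = 0: 0.00126·433 - 0.457 = 0.0357P*, so P* = 0.0886/0.0357 = 2.48.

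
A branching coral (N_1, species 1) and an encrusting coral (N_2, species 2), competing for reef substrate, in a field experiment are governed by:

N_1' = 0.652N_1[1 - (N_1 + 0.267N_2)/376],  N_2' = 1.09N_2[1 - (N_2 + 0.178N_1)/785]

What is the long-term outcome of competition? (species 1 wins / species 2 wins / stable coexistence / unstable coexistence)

Compare the nullcline intercepts: K1/α12 = 376/0.267 = 1410 > K2 = 785; K2/α21 = 785/0.178 = 4410 > K1 = 376.
Since both inequalities hold, each species can invade when rare, so the interior equilibrium is stable.

stable coexistence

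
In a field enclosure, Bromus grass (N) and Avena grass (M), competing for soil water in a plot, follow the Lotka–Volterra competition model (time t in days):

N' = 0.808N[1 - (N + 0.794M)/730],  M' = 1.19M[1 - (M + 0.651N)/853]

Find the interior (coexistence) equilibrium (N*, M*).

N* ≈ 109, M* ≈ 782

Setting both brackets to zero gives the nullclines N + 0.794M = 730 and 0.651N + M = 853.
Substituting M = 853 - 0.651N into the first: N(1 - 0.794·0.651) = 730 - 0.794·853.
So N* = 52.7/0.483 = 109, and then M* = 853 - 0.651·109 = 782.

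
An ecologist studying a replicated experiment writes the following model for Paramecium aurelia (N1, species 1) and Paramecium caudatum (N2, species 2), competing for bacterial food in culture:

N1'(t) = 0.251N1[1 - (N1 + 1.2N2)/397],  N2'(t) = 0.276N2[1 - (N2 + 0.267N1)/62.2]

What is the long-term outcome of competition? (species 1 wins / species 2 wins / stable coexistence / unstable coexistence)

species 1 excludes species 2

Compare the nullcline intercepts: K1/α12 = 397/1.2 = 331 > K2 = 62.2; K2/α21 = 62.2/0.267 = 233 < K1 = 397.
Since the inequalities point opposite ways, species 1 can invade but species 2 cannot.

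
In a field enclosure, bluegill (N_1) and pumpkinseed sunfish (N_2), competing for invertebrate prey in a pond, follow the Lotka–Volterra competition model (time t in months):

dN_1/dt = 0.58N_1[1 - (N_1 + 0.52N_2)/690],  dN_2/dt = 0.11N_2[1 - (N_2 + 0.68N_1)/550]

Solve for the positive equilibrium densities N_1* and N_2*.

Setting both brackets to zero gives the nullclines N_1 + 0.52N_2 = 690 and 0.68N_1 + N_2 = 550.
Substituting N_2 = 550 - 0.68N_1 into the first: N_1(1 - 0.52·0.68) = 690 - 0.52·550.
So N_1* = 404/0.646 = 625, and then N_2* = 550 - 0.68·625 = 125.

N_1* ≈ 625, N_2* ≈ 125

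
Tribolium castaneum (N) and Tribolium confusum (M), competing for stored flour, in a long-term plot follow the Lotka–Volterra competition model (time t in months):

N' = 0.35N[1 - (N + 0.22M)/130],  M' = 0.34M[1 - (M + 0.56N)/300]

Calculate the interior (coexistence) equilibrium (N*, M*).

N* ≈ 73, M* ≈ 259

Setting both brackets to zero gives the nullclines N + 0.22M = 130 and 0.56N + M = 300.
Substituting M = 300 - 0.56N into the first: N(1 - 0.22·0.56) = 130 - 0.22·300.
So N* = 64/0.877 = 73, and then M* = 300 - 0.56·73 = 259.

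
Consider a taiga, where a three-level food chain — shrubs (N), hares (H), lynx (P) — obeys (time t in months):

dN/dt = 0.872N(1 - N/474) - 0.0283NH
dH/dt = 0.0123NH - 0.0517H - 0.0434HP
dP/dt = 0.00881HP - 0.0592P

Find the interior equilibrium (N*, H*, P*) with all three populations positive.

From dP/dt = 0: 0.00881H* = 0.0592, so H* = 6.72.
From dN/dt = 0: 0.872(1 - N*/474) = 0.0283·6.72, giving N* = 474·(1 - 0.218) = 371.
From dH/dt = 0: 0.0123·371 - 0.0517 = 0.0434P*, so P* = 4.51/0.0434 = 104.

N* ≈ 371, H* ≈ 6.72, P* ≈ 104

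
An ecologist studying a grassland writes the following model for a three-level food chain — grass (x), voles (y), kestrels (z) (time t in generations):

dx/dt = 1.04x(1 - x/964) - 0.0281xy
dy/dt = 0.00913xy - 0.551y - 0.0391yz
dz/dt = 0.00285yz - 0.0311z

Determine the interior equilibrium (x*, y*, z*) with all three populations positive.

From dz/dt = 0: 0.00285y* = 0.0311, so y* = 10.9.
From dx/dt = 0: 1.04(1 - x*/964) = 0.0281·10.9, giving x* = 964·(1 - 0.295) = 680.
From dy/dt = 0: 0.00913·680 - 0.551 = 0.0391z*, so z* = 5.66/0.0391 = 145.

x* ≈ 680, y* ≈ 10.9, z* ≈ 145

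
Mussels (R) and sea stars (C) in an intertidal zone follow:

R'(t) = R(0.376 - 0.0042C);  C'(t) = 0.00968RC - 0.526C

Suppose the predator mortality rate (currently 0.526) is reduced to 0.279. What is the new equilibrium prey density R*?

At the interior fixed point, setting dC/dt = 0 with C > 0 fixes R* = (predator death rate)/(RC coefficient) — independent of the other coefficients.
With the change, R* = 0.279/0.00968 = 28.8; it falls from 54.3.

R* ≈ 28.8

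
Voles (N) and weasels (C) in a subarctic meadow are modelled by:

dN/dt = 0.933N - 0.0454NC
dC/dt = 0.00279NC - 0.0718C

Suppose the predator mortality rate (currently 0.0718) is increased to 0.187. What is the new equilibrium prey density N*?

At the interior fixed point, setting dC/dt = 0 with C > 0 fixes N* = (predator death rate)/(NC coefficient) — independent of the other coefficients.
With the change, N* = 0.187/0.00279 = 67; it rises from 25.7.

N* ≈ 67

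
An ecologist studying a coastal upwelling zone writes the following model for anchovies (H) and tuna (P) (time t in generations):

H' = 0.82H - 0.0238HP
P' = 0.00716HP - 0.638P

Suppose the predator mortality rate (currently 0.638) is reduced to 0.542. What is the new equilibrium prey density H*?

At the interior fixed point, setting dP/dt = 0 with P > 0 fixes H* = (predator death rate)/(HP coefficient) — independent of the other coefficients.
With the change, H* = 0.542/0.00716 = 75.7; it falls from 89.1.

H* ≈ 75.7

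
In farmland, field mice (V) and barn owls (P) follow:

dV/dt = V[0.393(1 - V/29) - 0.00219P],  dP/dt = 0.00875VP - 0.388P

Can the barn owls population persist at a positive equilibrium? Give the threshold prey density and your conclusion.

The predator equation gives dP/dt > 0 only when V > 0.388/0.00875 = 44.3.
Without the predator, V → K = 29. Since 29 < 44.3, the predator cannot invade.

Threshold V = 44.3; K < 44.3, so no, the predator goes extinct.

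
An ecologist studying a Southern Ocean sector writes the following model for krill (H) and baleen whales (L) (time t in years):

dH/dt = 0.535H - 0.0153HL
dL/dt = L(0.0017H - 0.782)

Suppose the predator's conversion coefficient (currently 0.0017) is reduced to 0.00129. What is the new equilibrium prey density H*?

At the interior fixed point, setting dL/dt = 0 with L > 0 fixes H* = (predator death rate)/(HL coefficient) — independent of the other coefficients.
With the change, H* = 0.782/0.00129 = 606; it rises from 460.

H* ≈ 606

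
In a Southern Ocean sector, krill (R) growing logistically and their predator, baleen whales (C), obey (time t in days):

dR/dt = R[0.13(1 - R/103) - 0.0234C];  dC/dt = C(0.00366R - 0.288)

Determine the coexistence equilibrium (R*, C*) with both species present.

R* ≈ 78.7, C* ≈ 1.31

From dC/dt = 0 with C > 0: 0.00366R* = 0.288, so R* = 78.7.
Substitute into dR/dt = 0: 0.13(1 - 78.7/103) = 0.0234C*.
The bracket is 0.236, giving C* = 0.0307/0.0234 = 1.31.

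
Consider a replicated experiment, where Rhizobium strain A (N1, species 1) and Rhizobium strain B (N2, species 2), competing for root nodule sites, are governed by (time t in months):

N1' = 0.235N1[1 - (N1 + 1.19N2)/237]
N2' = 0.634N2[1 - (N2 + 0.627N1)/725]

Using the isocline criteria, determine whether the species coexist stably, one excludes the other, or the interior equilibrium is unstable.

species 2 excludes species 1

Compare the nullcline intercepts: K1/α12 = 237/1.19 = 199 < K2 = 725; K2/α21 = 725/0.627 = 1160 > K1 = 237.
Since the inequalities point opposite ways, species 2 can invade but species 1 cannot.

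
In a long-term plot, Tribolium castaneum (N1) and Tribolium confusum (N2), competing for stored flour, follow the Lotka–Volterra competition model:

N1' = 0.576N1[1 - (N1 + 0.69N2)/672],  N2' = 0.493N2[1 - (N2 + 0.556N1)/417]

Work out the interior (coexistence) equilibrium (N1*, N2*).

N1* ≈ 623, N2* ≈ 70.4

Setting both brackets to zero gives the nullclines N1 + 0.69N2 = 672 and 0.556N1 + N2 = 417.
Substituting N2 = 417 - 0.556N1 into the first: N1(1 - 0.69·0.556) = 672 - 0.69·417.
So N1* = 384/0.616 = 623, and then N2* = 417 - 0.556·623 = 70.4.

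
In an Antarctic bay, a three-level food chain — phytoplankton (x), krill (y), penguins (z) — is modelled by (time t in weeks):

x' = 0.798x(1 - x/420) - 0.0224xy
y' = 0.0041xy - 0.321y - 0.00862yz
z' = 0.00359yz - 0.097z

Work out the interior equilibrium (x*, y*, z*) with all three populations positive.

From dz/dt = 0: 0.00359y* = 0.097, so y* = 27.
From dx/dt = 0: 0.798(1 - x*/420) = 0.0224·27, giving x* = 420·(1 - 0.758) = 101.
From dy/dt = 0: 0.0041·101 - 0.321 = 0.00862z*, so z* = 0.095/0.00862 = 11.

x* ≈ 101, y* ≈ 27, z* ≈ 11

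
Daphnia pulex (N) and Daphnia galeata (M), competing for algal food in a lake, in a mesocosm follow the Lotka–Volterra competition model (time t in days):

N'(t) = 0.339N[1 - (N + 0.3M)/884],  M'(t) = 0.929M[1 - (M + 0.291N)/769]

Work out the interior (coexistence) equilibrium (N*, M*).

N* ≈ 716, M* ≈ 561

Setting both brackets to zero gives the nullclines N + 0.3M = 884 and 0.291N + M = 769.
Substituting M = 769 - 0.291N into the first: N(1 - 0.3·0.291) = 884 - 0.3·769.
So N* = 653/0.913 = 716, and then M* = 769 - 0.291·716 = 561.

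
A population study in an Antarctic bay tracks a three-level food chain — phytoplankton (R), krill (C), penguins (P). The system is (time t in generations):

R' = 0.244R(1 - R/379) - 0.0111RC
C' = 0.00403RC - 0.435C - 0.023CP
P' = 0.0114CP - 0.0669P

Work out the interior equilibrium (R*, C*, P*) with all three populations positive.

R* ≈ 278, C* ≈ 5.87, P* ≈ 29.8

From dP/dt = 0: 0.0114C* = 0.0669, so C* = 5.87.
From dR/dt = 0: 0.244(1 - R*/379) = 0.0111·5.87, giving R* = 379·(1 - 0.267) = 278.
From dC/dt = 0: 0.00403·278 - 0.435 = 0.023P*, so P* = 0.685/0.023 = 29.8.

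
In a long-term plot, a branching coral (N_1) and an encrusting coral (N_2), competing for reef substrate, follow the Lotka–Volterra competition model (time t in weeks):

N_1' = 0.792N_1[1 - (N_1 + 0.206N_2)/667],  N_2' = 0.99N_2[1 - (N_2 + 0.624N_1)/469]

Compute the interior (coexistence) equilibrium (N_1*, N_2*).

N_1* ≈ 655, N_2* ≈ 60.6

Setting both brackets to zero gives the nullclines N_1 + 0.206N_2 = 667 and 0.624N_1 + N_2 = 469.
Substituting N_2 = 469 - 0.624N_1 into the first: N_1(1 - 0.206·0.624) = 667 - 0.206·469.
So N_1* = 570/0.871 = 655, and then N_2* = 469 - 0.624·655 = 60.6.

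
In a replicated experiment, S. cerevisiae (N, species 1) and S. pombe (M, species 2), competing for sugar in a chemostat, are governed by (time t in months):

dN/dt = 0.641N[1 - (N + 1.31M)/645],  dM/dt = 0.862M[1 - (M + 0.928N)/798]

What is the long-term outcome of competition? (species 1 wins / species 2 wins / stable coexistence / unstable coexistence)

Compare the nullcline intercepts: K1/α12 = 645/1.31 = 492 < K2 = 798; K2/α21 = 798/0.928 = 860 > K1 = 645.
Since the inequalities point opposite ways, species 2 can invade but species 1 cannot.

species 2 excludes species 1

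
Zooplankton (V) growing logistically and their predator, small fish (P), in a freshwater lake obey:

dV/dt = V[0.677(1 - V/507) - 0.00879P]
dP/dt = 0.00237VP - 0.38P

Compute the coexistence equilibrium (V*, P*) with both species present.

From dP/dt = 0 with P > 0: 0.00237V* = 0.38, so V* = 160.
Substitute into dV/dt = 0: 0.677(1 - 160/507) = 0.00879P*.
The bracket is 0.684, giving P* = 0.463/0.00879 = 52.7.

V* ≈ 160, P* ≈ 52.7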